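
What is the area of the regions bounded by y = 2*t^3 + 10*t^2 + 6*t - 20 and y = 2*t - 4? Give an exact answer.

Set the curves equal: 2*t^3 + 10*t^2 + 6*t - 20 = 2*t - 4, so 2*t^3 + 10*t^2 + 4*t - 16 = 0, which factors as 2*(t - 1)*(t + 2)*(t + 4) = 0. The curves meet at t = -4, -2, 1.
On [-4, -2], y = 2*t^3 + 10*t^2 + 6*t - 20 is on top; that piece has area ∫[-4,-2] (2*t^3 + 10*t^2 + 4*t - 16) dt = 32/3.
On [-2, 1], y = 2*t - 4 is on top; that piece has area ∫[-2,1] (-(2*t^3 + 10*t^2 + 4*t - 16)) dt = 63/2.
Total enclosed area = 32/3 + 63/2 = 253/6.

253/6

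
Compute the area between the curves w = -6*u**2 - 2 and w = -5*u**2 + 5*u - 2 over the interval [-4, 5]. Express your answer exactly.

737/6

The difference (-6*u**2 - 2) - (-5*u**2 + 5*u - 2) = -u**2 - 5*u changes sign at u = 0 inside [-4, 5], so split the integral there.
∫[-4,0] (-u**2 - 5*u) du = 56/3.
∫[0,5] (-u**2 - 5*u) du = -625/6; the area of that piece is 625/6.
Total area = 56/3 + 625/6 = 737/6.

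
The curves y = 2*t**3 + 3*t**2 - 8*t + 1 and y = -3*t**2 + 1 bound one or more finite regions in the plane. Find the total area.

Set the curves equal: 2*t**3 + 3*t**2 - 8*t + 1 = -3*t**2 + 1, so 2*t**3 + 6*t**2 - 8*t = 0, which factors as 2*t*(t - 1)*(t + 4) = 0. The curves meet at t = -4, 0, 1.
On [-4, 0], y = 2*t**3 + 3*t**2 - 8*t + 1 is on top; that piece has area ∫[-4,0] (2*t**3 + 6*t**2 - 8*t) dt = 64.
On [0, 1], y = -3*t**2 + 1 is on top; that piece has area ∫[0,1] (-(2*t**3 + 6*t**2 - 8*t)) dt = 3/2.
Total enclosed area = 64 + 3/2 = 131/2.

131/2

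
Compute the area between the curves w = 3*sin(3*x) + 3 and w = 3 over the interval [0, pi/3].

On [0, pi/3], (3*sin(3*x) + 3) - (3) = 3*sin(3*x) is ≥ 0 throughout, so the area is a single integral of |3*sin(3*x)|.
∫[0,pi/3] (3*sin(3*x)) dx = 2.

2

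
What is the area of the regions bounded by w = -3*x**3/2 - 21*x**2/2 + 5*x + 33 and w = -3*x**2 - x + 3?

937/8

Set the curves equal: -3*x**3/2 - 21*x**2/2 + 5*x + 33 = -3*x**2 - x + 3, so -3*x**3/2 - 15*x**2/2 + 6*x + 30 = 0, which factors as -3*(x - 2)*(x + 2)*(x + 5)/2 = 0. The curves meet at x = -5, -2, 2.
On [-5, -2], w = -3*x**2 - x + 3 is on top; that piece has area ∫[-5,-2] (-(-3*x**3/2 - 15*x**2/2 + 6*x + 30)) dx = 297/8.
On [-2, 2], w = -3*x**3/2 - 21*x**2/2 + 5*x + 33 is on top; that piece has area ∫[-2,2] (-3*x**3/2 - 15*x**2/2 + 6*x + 30) dx = 80.
Total enclosed area = 297/8 + 80 = 937/8.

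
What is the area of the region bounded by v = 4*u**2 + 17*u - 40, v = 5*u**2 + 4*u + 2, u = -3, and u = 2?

On [-3, 2], (4*u**2 + 17*u - 40) - (5*u**2 + 4*u + 2) = -u**2 + 13*u - 42 is ≤ 0 throughout, so the area is a single integral of |-u**2 + 13*u - 42|.
∫[-3,2] (-u**2 + 13*u - 42) du = -1525/6; the area of that piece is 1525/6.

1525/6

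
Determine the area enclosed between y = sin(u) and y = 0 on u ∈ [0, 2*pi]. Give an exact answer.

4

The difference (sin(u)) - (0) = sin(u) changes sign at u = pi inside [0, 2*pi], so split the integral there.
∫[0,pi] (sin(u)) du = 2.
∫[pi,2*pi] (sin(u)) du = -2; the area of that piece is 2.
Total area = 2 + 2 = 4.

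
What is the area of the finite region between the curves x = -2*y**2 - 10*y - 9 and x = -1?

9

Both boundary curves give x as a function of y, so integrate with respect to y. Setting them equal: -2*y**2 - 10*y - 8 = 0, i.e. -2*(y + 1)*(y + 4) = 0, so they meet at y = -4, -1.
For y in [-4, -1], x = -2*y**2 - 10*y - 9 is on the right; area = ∫[-4,-1] (-2*y**2 - 10*y - 8) dy = 9.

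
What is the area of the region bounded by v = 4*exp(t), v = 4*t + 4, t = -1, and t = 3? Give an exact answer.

-32 - 4*exp(-1) + 4*exp(3)

On [-1, 3], (4*exp(t)) - (4*t + 4) = -4*t + 4*exp(t) - 4 is ≥ 0 throughout, so the area is a single integral of |-4*t + 4*exp(t) - 4|.
∫[-1,3] (-4*t + 4*exp(t) - 4) dt = -32 - 4*exp(-1) + 4*exp(3).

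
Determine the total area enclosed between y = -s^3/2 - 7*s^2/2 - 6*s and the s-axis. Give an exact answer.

The curve meets the s-axis where -s^3/2 - 7*s^2/2 - 6*s = 0, i.e. -s*(s + 3)*(s + 4)/2 = 0, at s = -4, -3, 0.
On [-4, -3] the curve lies below the axis; ∫[-4,-3] (-s^3/2 - 7*s^2/2 - 6*s) ds = -7/24, giving area 7/24.
On [-3, 0] the curve lies above the axis; ∫[-3,0] (-s^3/2 - 7*s^2/2 - 6*s) ds = 45/8, giving area 45/8.
Total area = 7/24 + 45/8 = 71/12.

71/12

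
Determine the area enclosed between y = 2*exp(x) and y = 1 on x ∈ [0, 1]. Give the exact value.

-3 + 2*exp(1)

On [0, 1], (2*exp(x)) - (1) = 2*exp(x) - 1 is ≥ 0 throughout, so the area is a single integral of |2*exp(x) - 1|.
∫[0,1] (2*exp(x) - 1) dx = -3 + 2*exp(1).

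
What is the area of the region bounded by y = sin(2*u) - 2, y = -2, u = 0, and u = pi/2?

1

On [0, pi/2], (sin(2*u) - 2) - (-2) = sin(2*u) is ≥ 0 throughout, so the area is a single integral of |sin(2*u)|.
∫[0,pi/2] (sin(2*u)) du = 1.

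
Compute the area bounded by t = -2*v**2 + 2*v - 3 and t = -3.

1/3

Both boundary curves give t as a function of v, so integrate with respect to v. Setting them equal: -2*v**2 + 2*v = 0, i.e. -2*v*(v - 1) = 0, so they meet at v = 0, 1.
For v in [0, 1], t = -2*v**2 + 2*v - 3 is on the right; area = ∫[0,1] (-2*v**2 + 2*v) dv = 1/3.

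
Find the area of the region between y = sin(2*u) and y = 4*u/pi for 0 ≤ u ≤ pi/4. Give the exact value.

1/2 - pi/8

On [0, pi/4], (sin(2*u)) - (4*u/pi) = -4*u/pi + sin(2*u) is ≥ 0 throughout, so the area is a single integral of |-4*u/pi + sin(2*u)|.
∫[0,pi/4] (-4*u/pi + sin(2*u)) du = 1/2 - pi/8.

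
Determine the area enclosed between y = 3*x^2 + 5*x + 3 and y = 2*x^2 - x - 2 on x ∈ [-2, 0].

4

The difference (3*x^2 + 5*x + 3) - (2*x^2 - x - 2) = x^2 + 6*x + 5 changes sign at x = -1 inside [-2, 0], so split the integral there.
∫[-2,-1] (x^2 + 6*x + 5) dx = -5/3; the area of that piece is 5/3.
∫[-1,0] (x^2 + 6*x + 5) dx = 7/3.
Total area = 5/3 + 7/3 = 4.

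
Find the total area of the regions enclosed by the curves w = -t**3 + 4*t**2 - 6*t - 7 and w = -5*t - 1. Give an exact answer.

Set the curves equal: -t**3 + 4*t**2 - 6*t - 7 = -5*t - 1, so -t**3 + 4*t**2 - t - 6 = 0, which factors as -(t - 3)*(t - 2)*(t + 1) = 0. The curves meet at t = -1, 2, 3.
On [-1, 2], w = -5*t - 1 is on top; that piece has area ∫[-1,2] (-(-t**3 + 4*t**2 - t - 6)) dt = 45/4.
On [2, 3], w = -t**3 + 4*t**2 - 6*t - 7 is on top; that piece has area ∫[2,3] (-t**3 + 4*t**2 - t - 6) dt = 7/12.
Total enclosed area = 45/4 + 7/12 = 71/6.

71/6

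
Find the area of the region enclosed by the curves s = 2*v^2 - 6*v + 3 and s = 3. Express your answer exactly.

Both boundary curves give s as a function of v, so integrate with respect to v. Setting them equal: 2*v^2 - 6*v = 0, i.e. 2*v*(v - 3) = 0, so they meet at v = 0, 3.
For v in [0, 3], s = 2*v^2 - 6*v + 3 is on the left; area = ∫[0,3] (-(2*v^2 - 6*v)) dv = 9.

9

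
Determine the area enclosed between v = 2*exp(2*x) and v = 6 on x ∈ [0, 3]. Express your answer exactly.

-23 + 6*log(3) + exp(6)

The difference (2*exp(2*x)) - (6) = 2*exp(2*x) - 6 changes sign at x = log(3)/2 inside [0, 3], so split the integral there.
∫[0,log(3)/2] (2*exp(2*x) - 6) dx = 2 - log(27); the area of that piece is -2 + log(27).
∫[log(3)/2,3] (2*exp(2*x) - 6) dx = -21 + 3*log(3) + exp(6).
Total area = (-2 + log(27)) + (-21 + 3*log(3) + exp(6)) = -23 + 6*log(3) + exp(6).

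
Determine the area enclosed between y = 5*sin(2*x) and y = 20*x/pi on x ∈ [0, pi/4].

On [0, pi/4], (5*sin(2*x)) - (20*x/pi) = -20*x/pi + 5*sin(2*x) is ≥ 0 throughout, so the area is a single integral of |-20*x/pi + 5*sin(2*x)|.
∫[0,pi/4] (-20*x/pi + 5*sin(2*x)) dx = 5/2 - 5*pi/8.

5/2 - 5*pi/8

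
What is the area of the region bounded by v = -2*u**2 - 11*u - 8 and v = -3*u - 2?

Set the curves equal: -2*u**2 - 11*u - 8 = -3*u - 2, so -2*u**2 - 8*u - 6 = 0, which factors as -2*(u + 1)*(u + 3) = 0. The curves meet at u = -3, -1.
On [-3, -1], v = -2*u**2 - 11*u - 8 is on top; that piece has area ∫[-3,-1] (-2*u**2 - 8*u - 6) du = 8/3.

8/3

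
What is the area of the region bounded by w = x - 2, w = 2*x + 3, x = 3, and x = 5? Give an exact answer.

18

On [3, 5], (x - 2) - (2*x + 3) = -x - 5 is ≤ 0 throughout, so the area is a single integral of |-x - 5|.
∫[3,5] (-x - 5) dx = -18; the area of that piece is 18.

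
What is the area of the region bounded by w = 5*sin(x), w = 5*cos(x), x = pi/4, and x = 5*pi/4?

On [pi/4, 5*pi/4], (5*sin(x)) - (5*cos(x)) = 5*sin(x) - 5*cos(x) is ≥ 0 throughout, so the area is a single integral of |5*sin(x) - 5*cos(x)|.
∫[pi/4,5*pi/4] (5*sin(x) - 5*cos(x)) dx = 10*sqrt(2).

10*sqrt(2)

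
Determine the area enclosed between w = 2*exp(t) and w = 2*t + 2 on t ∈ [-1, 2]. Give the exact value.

On [-1, 2], (2*exp(t)) - (2*t + 2) = -2*t + 2*exp(t) - 2 is ≥ 0 throughout, so the area is a single integral of |-2*t + 2*exp(t) - 2|.
∫[-1,2] (-2*t + 2*exp(t) - 2) dt = -9 - 2*exp(-1) + 2*exp(2).

-9 - 2*exp(-1) + 2*exp(2)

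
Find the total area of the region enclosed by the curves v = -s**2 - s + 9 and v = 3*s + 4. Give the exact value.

36

Set the curves equal: -s**2 - s + 9 = 3*s + 4, so -s**2 - 4*s + 5 = 0, which factors as -(s - 1)*(s + 5) = 0. The curves meet at s = -5, 1.
On [-5, 1], v = -s**2 - s + 9 is on top; that piece has area ∫[-5,1] (-s**2 - 4*s + 5) ds = 36.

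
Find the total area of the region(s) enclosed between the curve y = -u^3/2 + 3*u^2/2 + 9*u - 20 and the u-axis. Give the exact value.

The curve meets the u-axis where -u^3/2 + 3*u^2/2 + 9*u - 20 = 0, i.e. -(u - 5)*(u - 2)*(u + 4)/2 = 0, at u = -4, 2, 5.
On [-4, 2] the curve lies below the axis; ∫[-4,2] (-u^3/2 + 3*u^2/2 + 9*u - 20) du = -108, giving area 108.
On [2, 5] the curve lies above the axis; ∫[2,5] (-u^3/2 + 3*u^2/2 + 9*u - 20) du = 135/8, giving area 135/8.
Total area = 108 + 135/8 = 999/8.

999/8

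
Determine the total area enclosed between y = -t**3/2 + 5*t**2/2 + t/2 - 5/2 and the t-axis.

74/3

The curve meets the t-axis where -t**3/2 + 5*t**2/2 + t/2 - 5/2 = 0, i.e. -(t - 5)*(t - 1)*(t + 1)/2 = 0, at t = -1, 1, 5.
On [-1, 1] the curve lies below the axis; ∫[-1,1] (-t**3/2 + 5*t**2/2 + t/2 - 5/2) dt = -10/3, giving area 10/3.
On [1, 5] the curve lies above the axis; ∫[1,5] (-t**3/2 + 5*t**2/2 + t/2 - 5/2) dt = 64/3, giving area 64/3.
Total area = 10/3 + 64/3 = 74/3.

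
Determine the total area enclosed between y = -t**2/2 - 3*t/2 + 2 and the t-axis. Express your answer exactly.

The curve meets the t-axis where -t**2/2 - 3*t/2 + 2 = 0, i.e. -(t - 1)*(t + 4)/2 = 0, at t = -4, 1.
On [-4, 1] the curve lies above the axis; ∫[-4,1] (-t**2/2 - 3*t/2 + 2) dt = 125/12, giving area 125/12.

125/12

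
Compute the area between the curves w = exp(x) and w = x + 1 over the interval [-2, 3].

On [-2, 3], (exp(x)) - (x + 1) = -x + exp(x) - 1 is ≥ 0 throughout, so the area is a single integral of |-x + exp(x) - 1|.
∫[-2,3] (-x + exp(x) - 1) dx = -15/2 - exp(-2) + exp(3).

-15/2 - exp(-2) + exp(3)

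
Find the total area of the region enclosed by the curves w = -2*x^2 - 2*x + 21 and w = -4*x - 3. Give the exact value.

Set the curves equal: -2*x^2 - 2*x + 21 = -4*x - 3, so -2*x^2 + 2*x + 24 = 0, which factors as -2*(x - 4)*(x + 3) = 0. The curves meet at x = -3, 4.
On [-3, 4], w = -2*x^2 - 2*x + 21 is on top; that piece has area ∫[-3,4] (-2*x^2 + 2*x + 24) dx = 343/3.

343/3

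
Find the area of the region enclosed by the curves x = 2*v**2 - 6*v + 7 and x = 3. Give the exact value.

1/3

Both boundary curves give x as a function of v, so integrate with respect to v. Setting them equal: 2*v**2 - 6*v + 4 = 0, i.e. 2*(v - 2)*(v - 1) = 0, so they meet at v = 1, 2.
For v in [1, 2], x = 2*v**2 - 6*v + 7 is on the left; area = ∫[1,2] (-(2*v**2 - 6*v + 4)) dv = 1/3.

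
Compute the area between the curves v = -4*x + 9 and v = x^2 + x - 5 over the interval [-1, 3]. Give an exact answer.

109/3

The difference (-4*x + 9) - (x^2 + x - 5) = -x^2 - 5*x + 14 changes sign at x = 2 inside [-1, 3], so split the integral there.
∫[-1,2] (-x^2 - 5*x + 14) dx = 63/2.
∫[2,3] (-x^2 - 5*x + 14) dx = -29/6; the area of that piece is 29/6.
Total area = 63/2 + 29/6 = 109/3.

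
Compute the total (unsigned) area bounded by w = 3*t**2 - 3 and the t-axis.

The curve meets the t-axis where 3*t**2 - 3 = 0, i.e. 3*(t - 1)*(t + 1) = 0, at t = -1, 1.
On [-1, 1] the curve lies below the axis; ∫[-1,1] (3*t**2 - 3) dt = -4, giving area 4.

4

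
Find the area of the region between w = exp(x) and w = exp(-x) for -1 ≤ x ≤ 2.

-4 + exp(-2) + exp(-1) + exp(1) + exp(2)

The difference (exp(x)) - (exp(-x)) = exp(x) - exp(-x) changes sign at x = 0 inside [-1, 2], so split the integral there.
∫[-1,0] (exp(x) - exp(-x)) dx = -exp(1) - exp(-1) + 2; the area of that piece is -2 + exp(-1) + exp(1).
∫[0,2] (exp(x) - exp(-x)) dx = -2 + exp(-2) + exp(2).
Total area = (-2 + exp(-1) + exp(1)) + (-2 + exp(-2) + exp(2)) = -4 + exp(-2) + exp(-1) + exp(1) + exp(2).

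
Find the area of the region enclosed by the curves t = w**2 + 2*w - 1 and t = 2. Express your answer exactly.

Both boundary curves give t as a function of w, so integrate with respect to w. Setting them equal: w**2 + 2*w - 3 = 0, i.e. (w - 1)*(w + 3) = 0, so they meet at w = -3, 1.
For w in [-3, 1], t = w**2 + 2*w - 1 is on the left; area = ∫[-3,1] (-(w**2 + 2*w - 3)) dw = 32/3.

32/3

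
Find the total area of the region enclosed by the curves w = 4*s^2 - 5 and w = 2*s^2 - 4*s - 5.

8/3

Set the curves equal: 4*s^2 - 5 = 2*s^2 - 4*s - 5, so 2*s^2 + 4*s = 0, which factors as 2*s*(s + 2) = 0. The curves meet at s = -2, 0.
On [-2, 0], w = 2*s^2 - 4*s - 5 is on top; that piece has area ∫[-2,0] (-(2*s^2 + 4*s)) ds = 8/3.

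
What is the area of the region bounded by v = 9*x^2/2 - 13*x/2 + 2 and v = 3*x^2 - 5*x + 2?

1/4

Set the curves equal: 9*x^2/2 - 13*x/2 + 2 = 3*x^2 - 5*x + 2, so 3*x^2/2 - 3*x/2 = 0, which factors as 3*x*(x - 1)/2 = 0. The curves meet at x = 0, 1.
On [0, 1], v = 3*x^2 - 5*x + 2 is on top; that piece has area ∫[0,1] (-(3*x^2/2 - 3*x/2)) dx = 1/4.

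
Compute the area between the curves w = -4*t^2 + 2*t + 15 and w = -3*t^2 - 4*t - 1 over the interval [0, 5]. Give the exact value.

340/3

On [0, 5], (-4*t^2 + 2*t + 15) - (-3*t^2 - 4*t - 1) = -t^2 + 6*t + 16 is ≥ 0 throughout, so the area is a single integral of |-t^2 + 6*t + 16|.
∫[0,5] (-t^2 + 6*t + 16) dt = 340/3.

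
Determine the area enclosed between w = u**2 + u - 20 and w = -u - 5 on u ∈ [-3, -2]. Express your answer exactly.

On [-3, -2], (u**2 + u - 20) - (-u - 5) = u**2 + 2*u - 15 is ≤ 0 throughout, so the area is a single integral of |u**2 + 2*u - 15|.
∫[-3,-2] (u**2 + 2*u - 15) du = -41/3; the area of that piece is 41/3.

41/3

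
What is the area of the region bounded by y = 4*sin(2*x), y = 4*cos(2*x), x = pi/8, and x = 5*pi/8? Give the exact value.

4*sqrt(2)

On [pi/8, 5*pi/8], (4*sin(2*x)) - (4*cos(2*x)) = 4*sin(2*x) - 4*cos(2*x) is ≥ 0 throughout, so the area is a single integral of |4*sin(2*x) - 4*cos(2*x)|.
∫[pi/8,5*pi/8] (4*sin(2*x) - 4*cos(2*x)) dx = 4*sqrt(2).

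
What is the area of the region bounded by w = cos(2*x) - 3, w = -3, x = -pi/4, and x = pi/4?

On [-pi/4, pi/4], (cos(2*x) - 3) - (-3) = cos(2*x) is ≥ 0 throughout, so the area is a single integral of |cos(2*x)|.
∫[-pi/4,pi/4] (cos(2*x)) dx = 1.

1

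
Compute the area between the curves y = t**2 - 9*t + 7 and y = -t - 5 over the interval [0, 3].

The difference (t**2 - 9*t + 7) - (-t - 5) = t**2 - 8*t + 12 changes sign at t = 2 inside [0, 3], so split the integral there.
∫[0,2] (t**2 - 8*t + 12) dt = 32/3.
∫[2,3] (t**2 - 8*t + 12) dt = -5/3; the area of that piece is 5/3.
Total area = 32/3 + 5/3 = 37/3.

37/3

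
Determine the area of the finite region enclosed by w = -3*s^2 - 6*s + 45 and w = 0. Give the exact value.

256

Set the curves equal: -3*s^2 - 6*s + 45 = 0, so -3*s^2 - 6*s + 45 = 0, which factors as -3*(s - 3)*(s + 5) = 0. The curves meet at s = -5, 3.
On [-5, 3], w = -3*s^2 - 6*s + 45 is on top; that piece has area ∫[-5,3] (-3*s^2 - 6*s + 45) ds = 256.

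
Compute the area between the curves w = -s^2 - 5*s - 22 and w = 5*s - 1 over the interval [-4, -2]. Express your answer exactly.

4

The difference (-s^2 - 5*s - 22) - (5*s - 1) = -s^2 - 10*s - 21 changes sign at s = -3 inside [-4, -2], so split the integral there.
∫[-4,-3] (-s^2 - 10*s - 21) ds = 5/3.
∫[-3,-2] (-s^2 - 10*s - 21) ds = -7/3; the area of that piece is 7/3.
Total area = 5/3 + 7/3 = 4.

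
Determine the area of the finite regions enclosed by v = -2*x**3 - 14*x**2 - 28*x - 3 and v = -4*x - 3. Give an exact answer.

71/3

Set the curves equal: -2*x**3 - 14*x**2 - 28*x - 3 = -4*x - 3, so -2*x**3 - 14*x**2 - 24*x = 0, which factors as -2*x*(x + 3)*(x + 4) = 0. The curves meet at x = -4, -3, 0.
On [-4, -3], v = -4*x - 3 is on top; that piece has area ∫[-4,-3] (-(-2*x**3 - 14*x**2 - 24*x)) dx = 7/6.
On [-3, 0], v = -2*x**3 - 14*x**2 - 28*x - 3 is on top; that piece has area ∫[-3,0] (-2*x**3 - 14*x**2 - 24*x) dx = 45/2.
Total enclosed area = 7/6 + 45/2 = 71/3.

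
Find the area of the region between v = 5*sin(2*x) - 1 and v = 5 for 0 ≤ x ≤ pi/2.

On [0, pi/2], (5*sin(2*x) - 1) - (5) = 5*sin(2*x) - 6 is ≤ 0 throughout, so the area is a single integral of |5*sin(2*x) - 6|.
∫[0,pi/2] (5*sin(2*x) - 6) dx = 5 - 3*pi; the area of that piece is -5 + 3*pi.

-5 + 3*pi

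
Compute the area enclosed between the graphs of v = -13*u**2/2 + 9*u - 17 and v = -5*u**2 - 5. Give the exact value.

2

Set the curves equal: -13*u**2/2 + 9*u - 17 = -5*u**2 - 5, so -3*u**2/2 + 9*u - 12 = 0, which factors as -3*(u - 4)*(u - 2)/2 = 0. The curves meet at u = 2, 4.
On [2, 4], v = -13*u**2/2 + 9*u - 17 is on top; that piece has area ∫[2,4] (-3*u**2/2 + 9*u - 12) du = 2.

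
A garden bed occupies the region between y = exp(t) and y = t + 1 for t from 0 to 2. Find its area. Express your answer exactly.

-5 + exp(2)

On [0, 2], (exp(t)) - (t + 1) = -t + exp(t) - 1 is ≥ 0 throughout, so the area is a single integral of |-t + exp(t) - 1|.
∫[0,2] (-t + exp(t) - 1) dt = -5 + exp(2).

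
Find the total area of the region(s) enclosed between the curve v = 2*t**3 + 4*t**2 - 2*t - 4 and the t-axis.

37/6

The curve meets the t-axis where 2*t**3 + 4*t**2 - 2*t - 4 = 0, i.e. 2*(t - 1)*(t + 1)*(t + 2) = 0, at t = -2, -1, 1.
On [-2, -1] the curve lies above the axis; ∫[-2,-1] (2*t**3 + 4*t**2 - 2*t - 4) dt = 5/6, giving area 5/6.
On [-1, 1] the curve lies below the axis; ∫[-1,1] (2*t**3 + 4*t**2 - 2*t - 4) dt = -16/3, giving area 16/3.
Total area = 5/6 + 16/3 = 37/6.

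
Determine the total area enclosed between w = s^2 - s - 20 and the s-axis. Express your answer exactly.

The curve meets the s-axis where s^2 - s - 20 = 0, i.e. (s - 5)*(s + 4) = 0, at s = -4, 5.
On [-4, 5] the curve lies below the axis; ∫[-4,5] (s^2 - s - 20) ds = -243/2, giving area 243/2.

243/2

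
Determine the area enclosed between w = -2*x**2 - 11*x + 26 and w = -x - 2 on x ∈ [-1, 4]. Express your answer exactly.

313/3

The difference (-2*x**2 - 11*x + 26) - (-x - 2) = -2*x**2 - 10*x + 28 changes sign at x = 2 inside [-1, 4], so split the integral there.
∫[-1,2] (-2*x**2 - 10*x + 28) dx = 63.
∫[2,4] (-2*x**2 - 10*x + 28) dx = -124/3; the area of that piece is 124/3.
Total area = 63 + 124/3 = 313/3.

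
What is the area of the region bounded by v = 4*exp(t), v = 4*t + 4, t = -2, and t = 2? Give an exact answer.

-16 - 4*exp(-2) + 4*exp(2)

On [-2, 2], (4*exp(t)) - (4*t + 4) = -4*t + 4*exp(t) - 4 is ≥ 0 throughout, so the area is a single integral of |-4*t + 4*exp(t) - 4|.
∫[-2,2] (-4*t + 4*exp(t) - 4) dt = -16 - 4*exp(-2) + 4*exp(2).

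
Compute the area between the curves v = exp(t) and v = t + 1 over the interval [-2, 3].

On [-2, 3], (exp(t)) - (t + 1) = -t + exp(t) - 1 is ≥ 0 throughout, so the area is a single integral of |-t + exp(t) - 1|.
∫[-2,3] (-t + exp(t) - 1) dt = -15/2 - exp(-2) + exp(3).

-15/2 - exp(-2) + exp(3)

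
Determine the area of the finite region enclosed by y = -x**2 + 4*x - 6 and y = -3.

4/3

Set the curves equal: -x**2 + 4*x - 6 = -3, so -x**2 + 4*x - 3 = 0, which factors as -(x - 3)*(x - 1) = 0. The curves meet at x = 1, 3.
On [1, 3], y = -x**2 + 4*x - 6 is on top; that piece has area ∫[1,3] (-x**2 + 4*x - 3) dx = 4/3.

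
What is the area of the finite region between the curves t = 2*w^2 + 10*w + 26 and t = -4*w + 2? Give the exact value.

Both boundary curves give t as a function of w, so integrate with respect to w. Setting them equal: 2*w^2 + 14*w + 24 = 0, i.e. 2*(w + 3)*(w + 4) = 0, so they meet at w = -4, -3.
For w in [-4, -3], t = 2*w^2 + 10*w + 26 is on the left; area = ∫[-4,-3] (-(2*w^2 + 14*w + 24)) dw = 1/3.

1/3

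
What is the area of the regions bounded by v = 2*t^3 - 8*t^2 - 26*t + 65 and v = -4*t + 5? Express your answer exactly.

Set the curves equal: 2*t^3 - 8*t^2 - 26*t + 65 = -4*t + 5, so 2*t^3 - 8*t^2 - 22*t + 60 = 0, which factors as 2*(t - 5)*(t - 2)*(t + 3) = 0. The curves meet at t = -3, 2, 5.
On [-3, 2], v = 2*t^3 - 8*t^2 - 26*t + 65 is on top; that piece has area ∫[-3,2] (2*t^3 - 8*t^2 - 22*t + 60) dt = 1375/6.
On [2, 5], v = -4*t + 5 is on top; that piece has area ∫[2,5] (-(2*t^3 - 8*t^2 - 22*t + 60)) dt = 117/2.
Total enclosed area = 1375/6 + 117/2 = 863/3.

863/3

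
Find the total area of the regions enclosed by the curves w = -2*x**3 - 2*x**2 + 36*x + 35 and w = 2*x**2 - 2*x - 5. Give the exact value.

2521/6

Set the curves equal: -2*x**3 - 2*x**2 + 36*x + 35 = 2*x**2 - 2*x - 5, so -2*x**3 - 4*x**2 + 38*x + 40 = 0, which factors as -2*(x - 4)*(x + 1)*(x + 5) = 0. The curves meet at x = -5, -1, 4.
On [-5, -1], w = 2*x**2 - 2*x - 5 is on top; that piece has area ∫[-5,-1] (-(-2*x**3 - 4*x**2 + 38*x + 40)) dx = 448/3.
On [-1, 4], w = -2*x**3 - 2*x**2 + 36*x + 35 is on top; that piece has area ∫[-1,4] (-2*x**3 - 4*x**2 + 38*x + 40) dx = 1625/6.
Total enclosed area = 448/3 + 1625/6 = 2521/6.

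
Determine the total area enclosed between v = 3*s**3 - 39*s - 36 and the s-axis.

The curve meets the s-axis where 3*s**3 - 39*s - 36 = 0, i.e. 3*(s - 4)*(s + 1)*(s + 3) = 0, at s = -3, -1, 4.
On [-3, -1] the curve lies above the axis; ∫[-3,-1] (3*s**3 - 39*s - 36) ds = 24, giving area 24.
On [-1, 4] the curve lies below the axis; ∫[-1,4] (3*s**3 - 39*s - 36) ds = -1125/4, giving area 1125/4.
Total area = 24 + 1125/4 = 1221/4.

1221/4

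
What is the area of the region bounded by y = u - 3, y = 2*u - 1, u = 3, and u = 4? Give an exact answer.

On [3, 4], (u - 3) - (2*u - 1) = -u - 2 is ≤ 0 throughout, so the area is a single integral of |-u - 2|.
∫[3,4] (-u - 2) du = -11/2; the area of that piece is 11/2.

11/2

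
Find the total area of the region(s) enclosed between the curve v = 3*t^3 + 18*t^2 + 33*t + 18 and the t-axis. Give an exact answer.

3/2

The curve meets the t-axis where 3*t^3 + 18*t^2 + 33*t + 18 = 0, i.e. 3*(t + 1)*(t + 2)*(t + 3) = 0, at t = -3, -2, -1.
On [-3, -2] the curve lies above the axis; ∫[-3,-2] (3*t^3 + 18*t^2 + 33*t + 18) dt = 3/4, giving area 3/4.
On [-2, -1] the curve lies below the axis; ∫[-2,-1] (3*t^3 + 18*t^2 + 33*t + 18) dt = -3/4, giving area 3/4.
Total area = 3/4 + 3/4 = 3/2.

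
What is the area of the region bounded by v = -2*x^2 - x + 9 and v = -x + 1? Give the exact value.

64/3

Set the curves equal: -2*x^2 - x + 9 = -x + 1, so -2*x^2 + 8 = 0, which factors as -2*(x - 2)*(x + 2) = 0. The curves meet at x = -2, 2.
On [-2, 2], v = -2*x^2 - x + 9 is on top; that piece has area ∫[-2,2] (-2*x^2 + 8) dx = 64/3.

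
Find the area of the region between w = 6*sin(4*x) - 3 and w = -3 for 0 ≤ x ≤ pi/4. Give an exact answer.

3

On [0, pi/4], (6*sin(4*x) - 3) - (-3) = 6*sin(4*x) is ≥ 0 throughout, so the area is a single integral of |6*sin(4*x)|.
∫[0,pi/4] (6*sin(4*x)) dx = 3.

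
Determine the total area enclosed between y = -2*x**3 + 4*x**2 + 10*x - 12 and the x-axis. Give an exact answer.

253/6

The curve meets the x-axis where -2*x**3 + 4*x**2 + 10*x - 12 = 0, i.e. -2*(x - 3)*(x - 1)*(x + 2) = 0, at x = -2, 1, 3.
On [-2, 1] the curve lies below the axis; ∫[-2,1] (-2*x**3 + 4*x**2 + 10*x - 12) dx = -63/2, giving area 63/2.
On [1, 3] the curve lies above the axis; ∫[1,3] (-2*x**3 + 4*x**2 + 10*x - 12) dx = 32/3, giving area 32/3.
Total area = 63/2 + 32/3 = 253/6.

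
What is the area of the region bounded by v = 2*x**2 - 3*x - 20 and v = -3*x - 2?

Set the curves equal: 2*x**2 - 3*x - 20 = -3*x - 2, so 2*x**2 - 18 = 0, which factors as 2*(x - 3)*(x + 3) = 0. The curves meet at x = -3, 3.
On [-3, 3], v = -3*x - 2 is on top; that piece has area ∫[-3,3] (-(2*x**2 - 18)) dx = 72.

72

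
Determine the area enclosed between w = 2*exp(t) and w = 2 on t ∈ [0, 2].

-6 + 2*exp(2)

On [0, 2], (2*exp(t)) - (2) = 2*exp(t) - 2 is ≥ 0 throughout, so the area is a single integral of |2*exp(t) - 2|.
∫[0,2] (2*exp(t) - 2) dt = -6 + 2*exp(2).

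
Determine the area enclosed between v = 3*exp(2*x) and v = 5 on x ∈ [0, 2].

-27/2 - 11*log(3)/2 + log(15)/2 + 9*log(5)/2 + 3*exp(4)/2

The difference (3*exp(2*x)) - (5) = 3*exp(2*x) - 5 changes sign at x = -log(3)/2 + log(5)/2 inside [0, 2], so split the integral there.
∫[0,-log(3)/2 + log(5)/2] (3*exp(2*x) - 5) dx = log(9*sqrt(15)/125) + 1; the area of that piece is -1 + log(25*sqrt(15)/27).
∫[-log(3)/2 + log(5)/2,2] (3*exp(2*x) - 5) dx = -25/2 - 5*log(3)/2 + 5*log(5)/2 + 3*exp(4)/2.
Total area = (-1 + log(25*sqrt(15)/27)) + (-25/2 - 5*log(3)/2 + 5*log(5)/2 + 3*exp(4)/2) = -27/2 - 11*log(3)/2 + log(15)/2 + 9*log(5)/2 + 3*exp(4)/2.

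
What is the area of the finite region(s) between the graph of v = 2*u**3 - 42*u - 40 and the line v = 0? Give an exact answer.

The curve meets the u-axis where 2*u**3 - 42*u - 40 = 0, i.e. 2*(u - 5)*(u + 1)*(u + 4) = 0, at u = -4, -1, 5.
On [-4, -1] the curve lies above the axis; ∫[-4,-1] (2*u**3 - 42*u - 40) du = 135/2, giving area 135/2.
On [-1, 5] the curve lies below the axis; ∫[-1,5] (2*u**3 - 42*u - 40) du = -432, giving area 432.
Total area = 135/2 + 432 = 999/2.

999/2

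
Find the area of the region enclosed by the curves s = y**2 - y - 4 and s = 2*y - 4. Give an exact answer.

Both boundary curves give s as a function of y, so integrate with respect to y. Setting them equal: y**2 - 3*y = 0, i.e. y*(y - 3) = 0, so they meet at y = 0, 3.
For y in [0, 3], s = y**2 - y - 4 is on the left; area = ∫[0,3] (-(y**2 - 3*y)) dy = 9/2.

9/2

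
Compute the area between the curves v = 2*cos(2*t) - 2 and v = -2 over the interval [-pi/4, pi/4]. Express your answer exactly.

2

On [-pi/4, pi/4], (2*cos(2*t) - 2) - (-2) = 2*cos(2*t) is ≥ 0 throughout, so the area is a single integral of |2*cos(2*t)|.
∫[-pi/4,pi/4] (2*cos(2*t)) dt = 2.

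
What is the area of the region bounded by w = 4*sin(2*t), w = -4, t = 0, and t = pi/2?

4 + 2*pi

On [0, pi/2], (4*sin(2*t)) - (-4) = 4*sin(2*t) + 4 is ≥ 0 throughout, so the area is a single integral of |4*sin(2*t) + 4|.
∫[0,pi/2] (4*sin(2*t) + 4) dt = 4 + 2*pi.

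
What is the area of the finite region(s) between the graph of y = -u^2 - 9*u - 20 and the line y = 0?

The curve meets the u-axis where -u^2 - 9*u - 20 = 0, i.e. -(u + 4)*(u + 5) = 0, at u = -5, -4.
On [-5, -4] the curve lies above the axis; ∫[-5,-4] (-u^2 - 9*u - 20) du = 1/6, giving area 1/6.

1/6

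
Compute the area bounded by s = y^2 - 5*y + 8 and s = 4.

Both boundary curves give s as a function of y, so integrate with respect to y. Setting them equal: y^2 - 5*y + 4 = 0, i.e. (y - 4)*(y - 1) = 0, so they meet at y = 1, 4.
For y in [1, 4], s = y^2 - 5*y + 8 is on the left; area = ∫[1,4] (-(y^2 - 5*y + 4)) dy = 9/2.

9/2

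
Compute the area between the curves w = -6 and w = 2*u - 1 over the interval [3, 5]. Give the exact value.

On [3, 5], (-6) - (2*u - 1) = -2*u - 5 is ≤ 0 throughout, so the area is a single integral of |-2*u - 5|.
∫[3,5] (-2*u - 5) du = -26; the area of that piece is 26.

26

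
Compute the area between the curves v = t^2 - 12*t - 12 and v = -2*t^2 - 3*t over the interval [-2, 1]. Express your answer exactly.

61/2

The difference (t^2 - 12*t - 12) - (-2*t^2 - 3*t) = 3*t^2 - 9*t - 12 changes sign at t = -1 inside [-2, 1], so split the integral there.
∫[-2,-1] (3*t^2 - 9*t - 12) dt = 17/2.
∫[-1,1] (3*t^2 - 9*t - 12) dt = -22; the area of that piece is 22.
Total area = 17/2 + 22 = 61/2.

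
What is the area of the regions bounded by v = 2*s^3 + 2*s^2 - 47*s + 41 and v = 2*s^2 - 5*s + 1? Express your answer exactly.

999/2

Set the curves equal: 2*s^3 + 2*s^2 - 47*s + 41 = 2*s^2 - 5*s + 1, so 2*s^3 - 42*s + 40 = 0, which factors as 2*(s - 4)*(s - 1)*(s + 5) = 0. The curves meet at s = -5, 1, 4.
On [-5, 1], v = 2*s^3 + 2*s^2 - 47*s + 41 is on top; that piece has area ∫[-5,1] (2*s^3 - 42*s + 40) ds = 432.
On [1, 4], v = 2*s^2 - 5*s + 1 is on top; that piece has area ∫[1,4] (-(2*s^3 - 42*s + 40)) ds = 135/2.
Total enclosed area = 432 + 135/2 = 999/2.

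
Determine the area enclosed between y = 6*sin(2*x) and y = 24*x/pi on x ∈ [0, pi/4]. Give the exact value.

3 - 3*pi/4

On [0, pi/4], (6*sin(2*x)) - (24*x/pi) = -24*x/pi + 6*sin(2*x) is ≥ 0 throughout, so the area is a single integral of |-24*x/pi + 6*sin(2*x)|.
∫[0,pi/4] (-24*x/pi + 6*sin(2*x)) dx = 3 - 3*pi/4.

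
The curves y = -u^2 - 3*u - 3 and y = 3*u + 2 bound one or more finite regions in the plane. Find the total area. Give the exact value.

32/3

Set the curves equal: -u^2 - 3*u - 3 = 3*u + 2, so -u^2 - 6*u - 5 = 0, which factors as -(u + 1)*(u + 5) = 0. The curves meet at u = -5, -1.
On [-5, -1], y = -u^2 - 3*u - 3 is on top; that piece has area ∫[-5,-1] (-u^2 - 6*u - 5) du = 32/3.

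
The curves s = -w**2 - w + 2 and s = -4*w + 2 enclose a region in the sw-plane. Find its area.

Both boundary curves give s as a function of w, so integrate with respect to w. Setting them equal: -w**2 + 3*w = 0, i.e. -w*(w - 3) = 0, so they meet at w = 0, 3.
For w in [0, 3], s = -w**2 - w + 2 is on the right; area = ∫[0,3] (-w**2 + 3*w) dw = 9/2.

9/2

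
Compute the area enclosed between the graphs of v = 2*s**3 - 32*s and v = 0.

Set the curves equal: 2*s**3 - 32*s = 0, so 2*s**3 - 32*s = 0, which factors as 2*s*(s - 4)*(s + 4) = 0. The curves meet at s = -4, 0, 4.
On [-4, 0], v = 2*s**3 - 32*s is on top; that piece has area ∫[-4,0] (2*s**3 - 32*s) ds = 128.
On [0, 4], v = 0 is on top; that piece has area ∫[0,4] (-(2*s**3 - 32*s)) ds = 128.
Total enclosed area = 128 + 128 = 256.

256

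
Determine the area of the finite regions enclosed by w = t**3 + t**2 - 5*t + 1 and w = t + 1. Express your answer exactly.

253/12

Set the curves equal: t**3 + t**2 - 5*t + 1 = t + 1, so t**3 + t**2 - 6*t = 0, which factors as t*(t - 2)*(t + 3) = 0. The curves meet at t = -3, 0, 2.
On [-3, 0], w = t**3 + t**2 - 5*t + 1 is on top; that piece has area ∫[-3,0] (t**3 + t**2 - 6*t) dt = 63/4.
On [0, 2], w = t + 1 is on top; that piece has area ∫[0,2] (-(t**3 + t**2 - 6*t)) dt = 16/3.
Total enclosed area = 63/4 + 16/3 = 253/12.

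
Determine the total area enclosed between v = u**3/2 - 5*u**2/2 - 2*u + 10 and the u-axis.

937/24

The curve meets the u-axis where u**3/2 - 5*u**2/2 - 2*u + 10 = 0, i.e. (u - 5)*(u - 2)*(u + 2)/2 = 0, at u = -2, 2, 5.
On [-2, 2] the curve lies above the axis; ∫[-2,2] (u**3/2 - 5*u**2/2 - 2*u + 10) du = 80/3, giving area 80/3.
On [2, 5] the curve lies below the axis; ∫[2,5] (u**3/2 - 5*u**2/2 - 2*u + 10) du = -99/8, giving area 99/8.
Total area = 80/3 + 99/8 = 937/24.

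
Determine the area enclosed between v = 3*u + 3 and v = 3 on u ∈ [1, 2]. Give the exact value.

9/2

On [1, 2], (3*u + 3) - (3) = 3*u is ≥ 0 throughout, so the area is a single integral of |3*u|.
∫[1,2] (3*u) du = 9/2.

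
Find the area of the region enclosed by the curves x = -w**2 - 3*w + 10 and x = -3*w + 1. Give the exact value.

36

Both boundary curves give x as a function of w, so integrate with respect to w. Setting them equal: -w**2 + 9 = 0, i.e. -(w - 3)*(w + 3) = 0, so they meet at w = -3, 3.
For w in [-3, 3], x = -w**2 - 3*w + 10 is on the right; area = ∫[-3,3] (-w**2 + 9) dw = 36.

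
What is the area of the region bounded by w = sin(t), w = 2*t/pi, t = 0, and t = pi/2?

1 - pi/4

On [0, pi/2], (sin(t)) - (2*t/pi) = -2*t/pi + sin(t) is ≥ 0 throughout, so the area is a single integral of |-2*t/pi + sin(t)|.
∫[0,pi/2] (-2*t/pi + sin(t)) dt = 1 - pi/4.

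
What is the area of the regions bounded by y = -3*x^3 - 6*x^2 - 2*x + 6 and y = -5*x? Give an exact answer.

37/4

Set the curves equal: -3*x^3 - 6*x^2 - 2*x + 6 = -5*x, so -3*x^3 - 6*x^2 + 3*x + 6 = 0, which factors as -3*(x - 1)*(x + 1)*(x + 2) = 0. The curves meet at x = -2, -1, 1.
On [-2, -1], y = -5*x is on top; that piece has area ∫[-2,-1] (-(-3*x^3 - 6*x^2 + 3*x + 6)) dx = 5/4.
On [-1, 1], y = -3*x^3 - 6*x^2 - 2*x + 6 is on top; that piece has area ∫[-1,1] (-3*x^3 - 6*x^2 + 3*x + 6) dx = 8.
Total enclosed area = 5/4 + 8 = 37/4.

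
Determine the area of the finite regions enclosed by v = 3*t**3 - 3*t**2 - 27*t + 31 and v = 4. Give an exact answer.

148

Set the curves equal: 3*t**3 - 3*t**2 - 27*t + 31 = 4, so 3*t**3 - 3*t**2 - 27*t + 27 = 0, which factors as 3*(t - 3)*(t - 1)*(t + 3) = 0. The curves meet at t = -3, 1, 3.
On [-3, 1], v = 3*t**3 - 3*t**2 - 27*t + 31 is on top; that piece has area ∫[-3,1] (3*t**3 - 3*t**2 - 27*t + 27) dt = 128.
On [1, 3], v = 4 is on top; that piece has area ∫[1,3] (-(3*t**3 - 3*t**2 - 27*t + 27)) dt = 20.
Total enclosed area = 128 + 20 = 148.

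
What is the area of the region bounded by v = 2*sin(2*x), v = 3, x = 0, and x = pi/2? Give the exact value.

On [0, pi/2], (2*sin(2*x)) - (3) = 2*sin(2*x) - 3 is ≤ 0 throughout, so the area is a single integral of |2*sin(2*x) - 3|.
∫[0,pi/2] (2*sin(2*x) - 3) dx = 2 - 3*pi/2; the area of that piece is -2 + 3*pi/2.

-2 + 3*pi/2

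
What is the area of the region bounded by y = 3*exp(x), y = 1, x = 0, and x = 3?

On [0, 3], (3*exp(x)) - (1) = 3*exp(x) - 1 is ≥ 0 throughout, so the area is a single integral of |3*exp(x) - 1|.
∫[0,3] (3*exp(x) - 1) dx = -6 + 3*exp(3).

-6 + 3*exp(3)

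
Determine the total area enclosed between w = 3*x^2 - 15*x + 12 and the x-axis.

The curve meets the x-axis where 3*x^2 - 15*x + 12 = 0, i.e. 3*(x - 4)*(x - 1) = 0, at x = 1, 4.
On [1, 4] the curve lies below the axis; ∫[1,4] (3*x^2 - 15*x + 12) dx = -27/2, giving area 27/2.

27/2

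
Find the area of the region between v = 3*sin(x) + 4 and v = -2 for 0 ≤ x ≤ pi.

On [0, pi], (3*sin(x) + 4) - (-2) = 3*sin(x) + 6 is ≥ 0 throughout, so the area is a single integral of |3*sin(x) + 6|.
∫[0,pi] (3*sin(x) + 6) dx = 6 + 6*pi.

6 + 6*pi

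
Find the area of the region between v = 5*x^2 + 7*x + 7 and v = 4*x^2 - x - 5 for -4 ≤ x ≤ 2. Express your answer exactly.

The difference (5*x^2 + 7*x + 7) - (4*x^2 - x - 5) = x^2 + 8*x + 12 changes sign at x = -2 inside [-4, 2], so split the integral there.
∫[-4,-2] (x^2 + 8*x + 12) dx = -16/3; the area of that piece is 16/3.
∫[-2,2] (x^2 + 8*x + 12) dx = 160/3.
Total area = 16/3 + 160/3 = 176/3.

176/3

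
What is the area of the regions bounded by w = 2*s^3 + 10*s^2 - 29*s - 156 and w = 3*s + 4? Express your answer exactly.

5137/6

Set the curves equal: 2*s^3 + 10*s^2 - 29*s - 156 = 3*s + 4, so 2*s^3 + 10*s^2 - 32*s - 160 = 0, which factors as 2*(s - 4)*(s + 4)*(s + 5) = 0. The curves meet at s = -5, -4, 4.
On [-5, -4], w = 2*s^3 + 10*s^2 - 29*s - 156 is on top; that piece has area ∫[-5,-4] (2*s^3 + 10*s^2 - 32*s - 160) ds = 17/6.
On [-4, 4], w = 3*s + 4 is on top; that piece has area ∫[-4,4] (-(2*s^3 + 10*s^2 - 32*s - 160)) ds = 2560/3.
Total enclosed area = 17/6 + 2560/3 = 5137/6.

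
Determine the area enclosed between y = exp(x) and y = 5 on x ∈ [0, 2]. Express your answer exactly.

The difference (exp(x)) - (5) = exp(x) - 5 changes sign at x = log(5) inside [0, 2], so split the integral there.
∫[0,log(5)] (exp(x) - 5) dx = 4 - log(3125); the area of that piece is -4 + log(3125).
∫[log(5),2] (exp(x) - 5) dx = -15 + exp(2) + 5*log(5).
Total area = (-4 + log(3125)) + (-15 + exp(2) + 5*log(5)) = -19 + exp(2) + 10*log(5).

-19 + exp(2) + 10*log(5)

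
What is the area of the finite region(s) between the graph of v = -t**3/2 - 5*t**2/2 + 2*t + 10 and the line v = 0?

The curve meets the t-axis where -t**3/2 - 5*t**2/2 + 2*t + 10 = 0, i.e. -(t - 2)*(t + 2)*(t + 5)/2 = 0, at t = -5, -2, 2.
On [-5, -2] the curve lies below the axis; ∫[-5,-2] (-t**3/2 - 5*t**2/2 + 2*t + 10) dt = -99/8, giving area 99/8.
On [-2, 2] the curve lies above the axis; ∫[-2,2] (-t**3/2 - 5*t**2/2 + 2*t + 10) dt = 80/3, giving area 80/3.
Total area = 99/8 + 80/3 = 937/24.

937/24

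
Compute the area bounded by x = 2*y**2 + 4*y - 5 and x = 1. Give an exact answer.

Both boundary curves give x as a function of y, so integrate with respect to y. Setting them equal: 2*y**2 + 4*y - 6 = 0, i.e. 2*(y - 1)*(y + 3) = 0, so they meet at y = -3, 1.
For y in [-3, 1], x = 2*y**2 + 4*y - 5 is on the left; area = ∫[-3,1] (-(2*y**2 + 4*y - 6)) dy = 64/3.

64/3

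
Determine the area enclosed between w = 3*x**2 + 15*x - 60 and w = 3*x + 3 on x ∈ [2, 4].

The difference (3*x**2 + 15*x - 60) - (3*x + 3) = 3*x**2 + 12*x - 63 changes sign at x = 3 inside [2, 4], so split the integral there.
∫[2,3] (3*x**2 + 12*x - 63) dx = -14; the area of that piece is 14.
∫[3,4] (3*x**2 + 12*x - 63) dx = 16.
Total area = 14 + 16 = 30.

30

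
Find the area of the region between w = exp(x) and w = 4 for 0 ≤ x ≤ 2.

The difference (exp(x)) - (4) = exp(x) - 4 changes sign at x = log(4) inside [0, 2], so split the integral there.
∫[0,log(4)] (exp(x) - 4) dx = 3 - log(256); the area of that piece is -3 + log(256).
∫[log(4),2] (exp(x) - 4) dx = -12 + 8*log(2) + exp(2).
Total area = (-3 + log(256)) + (-12 + 8*log(2) + exp(2)) = -15 + exp(2) + 16*log(2).

-15 + exp(2) + 16*log(2)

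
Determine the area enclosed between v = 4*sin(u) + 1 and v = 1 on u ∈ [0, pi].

On [0, pi], (4*sin(u) + 1) - (1) = 4*sin(u) is ≥ 0 throughout, so the area is a single integral of |4*sin(u)|.
∫[0,pi] (4*sin(u)) du = 8.

8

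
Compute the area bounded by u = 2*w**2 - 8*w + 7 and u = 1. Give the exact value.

8/3

Both boundary curves give u as a function of w, so integrate with respect to w. Setting them equal: 2*w**2 - 8*w + 6 = 0, i.e. 2*(w - 3)*(w - 1) = 0, so they meet at w = 1, 3.
For w in [1, 3], u = 2*w**2 - 8*w + 7 is on the left; area = ∫[1,3] (-(2*w**2 - 8*w + 6)) dw = 8/3.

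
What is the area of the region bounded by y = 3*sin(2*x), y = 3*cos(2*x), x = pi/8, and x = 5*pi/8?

On [pi/8, 5*pi/8], (3*sin(2*x)) - (3*cos(2*x)) = 3*sin(2*x) - 3*cos(2*x) is ≥ 0 throughout, so the area is a single integral of |3*sin(2*x) - 3*cos(2*x)|.
∫[pi/8,5*pi/8] (3*sin(2*x) - 3*cos(2*x)) dx = 3*sqrt(2).

3*sqrt(2)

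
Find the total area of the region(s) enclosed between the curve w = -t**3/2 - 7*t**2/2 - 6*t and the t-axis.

The curve meets the t-axis where -t**3/2 - 7*t**2/2 - 6*t = 0, i.e. -t*(t + 3)*(t + 4)/2 = 0, at t = -4, -3, 0.
On [-4, -3] the curve lies below the axis; ∫[-4,-3] (-t**3/2 - 7*t**2/2 - 6*t) dt = -7/24, giving area 7/24.
On [-3, 0] the curve lies above the axis; ∫[-3,0] (-t**3/2 - 7*t**2/2 - 6*t) dt = 45/8, giving area 45/8.
Total area = 7/24 + 45/8 = 71/12.

71/12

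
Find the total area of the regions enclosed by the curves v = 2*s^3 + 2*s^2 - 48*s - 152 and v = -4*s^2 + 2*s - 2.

Set the curves equal: 2*s^3 + 2*s^2 - 48*s - 152 = -4*s^2 + 2*s - 2, so 2*s^3 + 6*s^2 - 50*s - 150 = 0, which factors as 2*(s - 5)*(s + 3)*(s + 5) = 0. The curves meet at s = -5, -3, 5.
On [-5, -3], v = 2*s^3 + 2*s^2 - 48*s - 152 is on top; that piece has area ∫[-5,-3] (2*s^3 + 6*s^2 - 50*s - 150) ds = 24.
On [-3, 5], v = -4*s^2 + 2*s - 2 is on top; that piece has area ∫[-3,5] (-(2*s^3 + 6*s^2 - 50*s - 150)) ds = 1024.
Total enclosed area = 24 + 1024 = 1048.

1048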